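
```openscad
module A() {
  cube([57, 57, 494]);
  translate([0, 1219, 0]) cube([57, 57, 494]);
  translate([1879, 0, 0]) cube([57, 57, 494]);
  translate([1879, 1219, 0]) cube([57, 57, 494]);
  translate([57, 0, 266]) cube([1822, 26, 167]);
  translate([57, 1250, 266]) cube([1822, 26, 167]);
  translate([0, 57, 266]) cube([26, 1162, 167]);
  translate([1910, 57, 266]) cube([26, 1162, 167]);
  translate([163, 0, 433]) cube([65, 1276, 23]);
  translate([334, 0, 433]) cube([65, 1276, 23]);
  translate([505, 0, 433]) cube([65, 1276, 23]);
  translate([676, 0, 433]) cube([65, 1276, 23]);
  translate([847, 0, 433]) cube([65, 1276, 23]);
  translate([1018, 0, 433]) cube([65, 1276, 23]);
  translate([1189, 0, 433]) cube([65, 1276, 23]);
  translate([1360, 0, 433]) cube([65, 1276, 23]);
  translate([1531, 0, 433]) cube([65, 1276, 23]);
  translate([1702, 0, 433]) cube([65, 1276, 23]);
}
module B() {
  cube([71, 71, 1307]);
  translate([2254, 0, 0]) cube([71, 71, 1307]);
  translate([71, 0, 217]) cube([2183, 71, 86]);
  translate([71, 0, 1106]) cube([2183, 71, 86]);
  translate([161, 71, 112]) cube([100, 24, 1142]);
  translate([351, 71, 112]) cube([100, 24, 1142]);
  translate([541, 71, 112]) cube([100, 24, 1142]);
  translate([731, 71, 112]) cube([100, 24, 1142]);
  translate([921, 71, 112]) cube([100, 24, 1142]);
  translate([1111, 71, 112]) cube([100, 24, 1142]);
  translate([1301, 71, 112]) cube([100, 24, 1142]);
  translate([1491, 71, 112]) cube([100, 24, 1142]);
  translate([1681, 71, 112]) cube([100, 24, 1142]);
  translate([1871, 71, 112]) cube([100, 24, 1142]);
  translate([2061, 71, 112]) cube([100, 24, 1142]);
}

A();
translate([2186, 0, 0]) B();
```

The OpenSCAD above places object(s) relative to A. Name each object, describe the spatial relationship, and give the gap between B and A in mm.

The fence section's nearest face is 250 mm from the bed frame's +x face.

A is a bed frame. B is a fence section. The fence section is on the floor beside the bed frame on its +x side. The gap between the fence section and the bed frame is 250 mm.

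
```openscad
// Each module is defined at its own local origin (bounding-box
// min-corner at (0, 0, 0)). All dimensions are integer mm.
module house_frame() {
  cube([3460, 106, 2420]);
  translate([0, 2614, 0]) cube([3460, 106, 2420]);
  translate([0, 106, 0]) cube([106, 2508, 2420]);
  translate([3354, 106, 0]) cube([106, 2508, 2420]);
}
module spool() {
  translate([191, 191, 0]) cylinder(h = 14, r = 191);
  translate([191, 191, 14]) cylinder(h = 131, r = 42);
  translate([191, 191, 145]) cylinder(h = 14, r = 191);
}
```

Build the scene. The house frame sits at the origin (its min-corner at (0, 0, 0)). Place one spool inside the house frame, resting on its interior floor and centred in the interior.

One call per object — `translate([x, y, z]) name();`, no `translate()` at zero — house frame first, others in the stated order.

house_frame();
translate([1539, 1169, 0]) spool();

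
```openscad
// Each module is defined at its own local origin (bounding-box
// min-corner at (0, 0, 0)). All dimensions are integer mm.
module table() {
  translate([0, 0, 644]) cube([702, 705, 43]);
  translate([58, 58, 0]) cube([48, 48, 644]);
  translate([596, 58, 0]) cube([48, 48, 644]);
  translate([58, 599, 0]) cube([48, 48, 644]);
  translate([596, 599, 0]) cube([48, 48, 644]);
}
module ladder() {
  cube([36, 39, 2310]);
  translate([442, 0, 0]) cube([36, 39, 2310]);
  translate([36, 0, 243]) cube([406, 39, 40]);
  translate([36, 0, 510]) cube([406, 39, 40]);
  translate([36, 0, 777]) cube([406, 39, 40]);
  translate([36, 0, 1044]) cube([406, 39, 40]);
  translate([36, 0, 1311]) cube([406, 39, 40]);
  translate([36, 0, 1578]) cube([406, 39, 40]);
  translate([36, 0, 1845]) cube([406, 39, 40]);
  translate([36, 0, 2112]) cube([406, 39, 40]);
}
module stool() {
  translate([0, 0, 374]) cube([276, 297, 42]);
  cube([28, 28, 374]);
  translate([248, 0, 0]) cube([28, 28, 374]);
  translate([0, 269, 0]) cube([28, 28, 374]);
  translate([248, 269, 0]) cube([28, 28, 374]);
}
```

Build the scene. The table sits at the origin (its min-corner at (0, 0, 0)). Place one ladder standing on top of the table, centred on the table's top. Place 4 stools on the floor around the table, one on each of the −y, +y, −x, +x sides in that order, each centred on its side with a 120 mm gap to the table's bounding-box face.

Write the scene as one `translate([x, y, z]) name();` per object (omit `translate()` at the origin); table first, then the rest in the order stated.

table();
translate([112, 333, 687]) ladder();
translate([213, -417, 0]) stool();
translate([213, 825, 0]) stool();
translate([-396, 204, 0]) stool();
translate([822, 204, 0]) stool();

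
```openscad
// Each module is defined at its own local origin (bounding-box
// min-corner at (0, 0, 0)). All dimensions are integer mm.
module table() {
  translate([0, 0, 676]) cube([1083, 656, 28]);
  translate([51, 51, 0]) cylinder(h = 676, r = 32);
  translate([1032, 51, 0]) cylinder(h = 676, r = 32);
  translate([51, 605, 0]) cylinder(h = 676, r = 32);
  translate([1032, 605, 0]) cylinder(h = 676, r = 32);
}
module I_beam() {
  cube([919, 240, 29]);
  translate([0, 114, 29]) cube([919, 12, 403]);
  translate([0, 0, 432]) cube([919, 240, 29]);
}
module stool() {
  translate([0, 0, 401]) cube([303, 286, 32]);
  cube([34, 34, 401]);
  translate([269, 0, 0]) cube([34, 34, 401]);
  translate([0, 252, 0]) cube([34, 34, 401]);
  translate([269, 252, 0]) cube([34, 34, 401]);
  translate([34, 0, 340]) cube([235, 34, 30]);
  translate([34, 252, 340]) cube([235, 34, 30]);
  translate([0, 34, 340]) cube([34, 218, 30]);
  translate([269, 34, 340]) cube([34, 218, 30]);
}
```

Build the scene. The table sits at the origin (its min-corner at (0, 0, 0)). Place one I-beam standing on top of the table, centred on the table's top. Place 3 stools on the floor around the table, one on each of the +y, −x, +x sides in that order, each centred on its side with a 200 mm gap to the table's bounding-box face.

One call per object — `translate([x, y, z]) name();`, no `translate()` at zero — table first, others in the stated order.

table();
translate([82, 208, 704]) I_beam();
translate([390, 856, 0]) stool();
translate([-503, 185, 0]) stool();
translate([1283, 185, 0]) stool();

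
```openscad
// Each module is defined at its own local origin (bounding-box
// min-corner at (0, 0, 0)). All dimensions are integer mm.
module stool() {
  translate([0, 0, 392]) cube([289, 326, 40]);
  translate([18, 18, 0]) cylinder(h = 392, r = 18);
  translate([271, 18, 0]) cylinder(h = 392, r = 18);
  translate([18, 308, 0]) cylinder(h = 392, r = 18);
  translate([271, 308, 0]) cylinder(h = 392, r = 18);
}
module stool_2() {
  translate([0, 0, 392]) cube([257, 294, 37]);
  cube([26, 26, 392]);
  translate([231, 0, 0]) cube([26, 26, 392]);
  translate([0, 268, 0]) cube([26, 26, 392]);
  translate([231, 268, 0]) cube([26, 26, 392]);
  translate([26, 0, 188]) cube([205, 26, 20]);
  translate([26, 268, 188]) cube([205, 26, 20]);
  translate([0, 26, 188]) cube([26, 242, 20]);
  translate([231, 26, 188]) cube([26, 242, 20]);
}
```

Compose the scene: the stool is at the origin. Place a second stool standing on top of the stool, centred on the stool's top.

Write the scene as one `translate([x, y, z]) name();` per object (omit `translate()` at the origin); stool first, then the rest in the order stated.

stool();
translate([16, 16, 432]) stool_2();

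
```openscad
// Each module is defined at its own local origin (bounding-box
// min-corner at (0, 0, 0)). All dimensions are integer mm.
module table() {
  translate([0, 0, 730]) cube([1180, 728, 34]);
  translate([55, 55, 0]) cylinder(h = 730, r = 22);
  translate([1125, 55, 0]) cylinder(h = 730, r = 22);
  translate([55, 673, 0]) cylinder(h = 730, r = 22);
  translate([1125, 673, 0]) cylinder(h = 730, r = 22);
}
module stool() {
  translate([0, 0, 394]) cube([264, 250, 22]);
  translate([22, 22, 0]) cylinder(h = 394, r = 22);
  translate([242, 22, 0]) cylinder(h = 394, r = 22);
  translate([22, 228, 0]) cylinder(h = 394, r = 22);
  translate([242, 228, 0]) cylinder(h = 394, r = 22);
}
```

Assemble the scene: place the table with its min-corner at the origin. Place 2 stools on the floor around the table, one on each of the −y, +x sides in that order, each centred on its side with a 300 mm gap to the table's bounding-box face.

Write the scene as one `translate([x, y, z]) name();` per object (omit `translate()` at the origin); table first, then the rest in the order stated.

table();
translate([458, -550, 0]) stool();
translate([1480, 239, 0]) stool();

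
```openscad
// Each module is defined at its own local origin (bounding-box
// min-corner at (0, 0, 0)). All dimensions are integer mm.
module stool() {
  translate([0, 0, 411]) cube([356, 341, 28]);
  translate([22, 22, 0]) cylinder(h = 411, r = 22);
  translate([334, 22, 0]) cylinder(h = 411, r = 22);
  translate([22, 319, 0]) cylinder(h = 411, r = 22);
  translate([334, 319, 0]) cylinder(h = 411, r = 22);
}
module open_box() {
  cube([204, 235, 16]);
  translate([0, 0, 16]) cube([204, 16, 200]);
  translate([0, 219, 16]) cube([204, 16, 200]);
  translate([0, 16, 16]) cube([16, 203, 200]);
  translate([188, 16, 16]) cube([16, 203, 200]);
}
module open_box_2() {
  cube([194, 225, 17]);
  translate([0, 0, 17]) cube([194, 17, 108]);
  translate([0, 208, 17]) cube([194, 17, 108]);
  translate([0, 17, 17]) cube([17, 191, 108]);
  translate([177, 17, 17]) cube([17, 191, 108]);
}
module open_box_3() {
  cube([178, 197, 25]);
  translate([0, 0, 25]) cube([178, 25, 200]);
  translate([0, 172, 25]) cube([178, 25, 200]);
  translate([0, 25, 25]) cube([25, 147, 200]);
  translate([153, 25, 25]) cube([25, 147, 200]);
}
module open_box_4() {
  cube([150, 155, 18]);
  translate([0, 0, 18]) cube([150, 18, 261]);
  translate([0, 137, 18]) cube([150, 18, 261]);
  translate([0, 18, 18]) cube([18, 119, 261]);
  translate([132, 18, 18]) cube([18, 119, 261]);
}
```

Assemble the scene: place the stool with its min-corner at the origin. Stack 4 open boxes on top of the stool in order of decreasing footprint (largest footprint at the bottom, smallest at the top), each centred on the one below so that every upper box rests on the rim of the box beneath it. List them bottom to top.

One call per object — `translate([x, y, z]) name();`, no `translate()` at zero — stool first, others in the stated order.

stool();
translate([76, 53, 439]) open_box();
translate([81, 58, 655]) open_box_2();
translate([89, 72, 780]) open_box_3();
translate([103, 93, 1005]) open_box_4();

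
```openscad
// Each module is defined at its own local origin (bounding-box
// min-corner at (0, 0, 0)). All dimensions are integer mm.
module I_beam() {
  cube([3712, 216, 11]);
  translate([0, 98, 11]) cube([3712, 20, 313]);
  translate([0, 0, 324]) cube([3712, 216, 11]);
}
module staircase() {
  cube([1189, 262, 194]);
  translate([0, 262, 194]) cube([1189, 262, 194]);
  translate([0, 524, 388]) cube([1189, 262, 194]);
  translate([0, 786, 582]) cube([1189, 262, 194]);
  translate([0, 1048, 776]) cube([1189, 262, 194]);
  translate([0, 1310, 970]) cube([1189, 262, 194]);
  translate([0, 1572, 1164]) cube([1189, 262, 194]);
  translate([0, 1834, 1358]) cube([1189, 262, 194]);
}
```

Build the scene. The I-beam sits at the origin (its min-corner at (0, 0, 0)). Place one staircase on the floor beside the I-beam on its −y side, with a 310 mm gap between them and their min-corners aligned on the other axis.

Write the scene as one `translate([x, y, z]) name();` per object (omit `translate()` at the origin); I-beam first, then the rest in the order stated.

I_beam();
translate([0, -2406, 0]) staircase();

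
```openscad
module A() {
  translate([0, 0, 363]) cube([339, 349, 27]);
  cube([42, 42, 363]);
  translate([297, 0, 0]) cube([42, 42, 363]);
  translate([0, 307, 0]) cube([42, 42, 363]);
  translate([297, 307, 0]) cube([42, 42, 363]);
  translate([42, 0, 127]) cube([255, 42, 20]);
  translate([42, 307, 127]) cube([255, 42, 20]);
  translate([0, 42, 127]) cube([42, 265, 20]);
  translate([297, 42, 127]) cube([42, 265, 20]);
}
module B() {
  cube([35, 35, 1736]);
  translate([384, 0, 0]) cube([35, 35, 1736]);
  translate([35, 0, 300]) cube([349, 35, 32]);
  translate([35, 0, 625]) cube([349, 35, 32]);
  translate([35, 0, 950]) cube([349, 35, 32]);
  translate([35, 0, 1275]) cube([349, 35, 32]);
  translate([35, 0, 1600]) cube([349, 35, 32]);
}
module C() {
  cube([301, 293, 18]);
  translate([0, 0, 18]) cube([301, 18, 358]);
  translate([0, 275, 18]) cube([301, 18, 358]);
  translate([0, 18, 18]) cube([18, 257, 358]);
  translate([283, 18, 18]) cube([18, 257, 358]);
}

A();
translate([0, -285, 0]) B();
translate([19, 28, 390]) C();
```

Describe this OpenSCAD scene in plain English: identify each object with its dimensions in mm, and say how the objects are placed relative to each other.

A is a simple wooden stool: a rectangular seat 339 mm (x) by 349 mm (y), 27 mm thick, top face at z = 390 mm, on four square legs, each 42×42 mm in cross-section. The legs rest on z = 0, each flush with a corner of the seat. Four stretchers, 42 mm wide and 20 mm tall, connect adjacent legs with their undersides at z = 127 mm, each running between the inner faces of the legs it joins and aligned with the legs' outer faces on the other axis.

B is a wooden ladder with two side rails of 35×35 mm section and 1736 mm height, set 419 mm apart overall. Between them run 5 rectangular rungs (35 mm deep, 32 mm thick), front faces flush with the rails' −y face. The bottom of the first rung is 300 mm above the floor and each subsequent rung is 325 mm higher than the one below.

C is an open-topped rectangular box: outside dimensions 301×293×376 mm, with a uniform wall and base thickness of 18 mm. The base is a full 301×293 slab on the floor; four walls sit on top of the base. The front and back walls (the −y and +y sides) span the full width; the two side walls fit between them.

The ladder is on the floor beside the stool on its −y side. The open box is on top of the stool, centred.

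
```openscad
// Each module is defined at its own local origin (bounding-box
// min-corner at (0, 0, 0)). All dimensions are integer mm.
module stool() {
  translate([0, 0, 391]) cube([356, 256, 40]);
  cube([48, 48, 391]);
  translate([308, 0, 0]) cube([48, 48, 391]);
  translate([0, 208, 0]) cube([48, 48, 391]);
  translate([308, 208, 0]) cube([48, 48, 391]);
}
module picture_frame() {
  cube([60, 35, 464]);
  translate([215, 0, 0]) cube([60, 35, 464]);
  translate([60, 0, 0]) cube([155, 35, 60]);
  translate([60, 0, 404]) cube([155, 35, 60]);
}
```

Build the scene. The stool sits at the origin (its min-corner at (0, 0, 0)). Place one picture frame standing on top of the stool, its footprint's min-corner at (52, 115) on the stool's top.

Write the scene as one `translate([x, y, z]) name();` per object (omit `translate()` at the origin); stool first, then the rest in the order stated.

stool();
translate([52, 115, 431]) picture_frame();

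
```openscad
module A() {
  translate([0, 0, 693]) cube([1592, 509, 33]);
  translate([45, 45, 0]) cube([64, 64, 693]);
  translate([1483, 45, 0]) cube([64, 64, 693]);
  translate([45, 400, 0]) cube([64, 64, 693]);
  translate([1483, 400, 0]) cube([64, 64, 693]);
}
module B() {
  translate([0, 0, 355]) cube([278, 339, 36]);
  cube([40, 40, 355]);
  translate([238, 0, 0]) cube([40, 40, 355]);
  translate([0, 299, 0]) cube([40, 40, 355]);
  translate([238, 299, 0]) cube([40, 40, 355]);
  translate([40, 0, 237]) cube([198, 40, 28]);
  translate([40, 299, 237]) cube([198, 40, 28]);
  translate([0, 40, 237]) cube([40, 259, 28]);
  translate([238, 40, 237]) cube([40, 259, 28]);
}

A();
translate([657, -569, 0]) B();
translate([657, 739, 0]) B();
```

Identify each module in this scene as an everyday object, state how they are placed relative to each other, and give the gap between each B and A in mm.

Each stool's nearest face is 230 mm from the table's bounding box.

A is a table. B is a stool. Two stools sit around the table at the −y, +y sides. The gap between each stool and the table is 230 mm.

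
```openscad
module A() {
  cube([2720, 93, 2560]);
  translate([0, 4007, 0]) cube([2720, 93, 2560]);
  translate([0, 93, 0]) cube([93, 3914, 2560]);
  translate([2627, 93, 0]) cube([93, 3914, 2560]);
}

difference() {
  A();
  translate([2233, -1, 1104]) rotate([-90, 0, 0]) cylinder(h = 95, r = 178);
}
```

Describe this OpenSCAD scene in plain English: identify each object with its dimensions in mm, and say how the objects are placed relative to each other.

A is the wall frame of a small rectangular building: four walls, each 2560 mm tall and 93 mm thick, enclosing a footprint 2720 mm (x) by 4100 mm (y) outside-to-outside, with no floor or roof. The front and back walls (the −y and +y sides) span the full width; the two side walls fit between them.

The house frame has a circular hole of radius 178 mm through its front wall, centred at (x = 2233, z = 1104).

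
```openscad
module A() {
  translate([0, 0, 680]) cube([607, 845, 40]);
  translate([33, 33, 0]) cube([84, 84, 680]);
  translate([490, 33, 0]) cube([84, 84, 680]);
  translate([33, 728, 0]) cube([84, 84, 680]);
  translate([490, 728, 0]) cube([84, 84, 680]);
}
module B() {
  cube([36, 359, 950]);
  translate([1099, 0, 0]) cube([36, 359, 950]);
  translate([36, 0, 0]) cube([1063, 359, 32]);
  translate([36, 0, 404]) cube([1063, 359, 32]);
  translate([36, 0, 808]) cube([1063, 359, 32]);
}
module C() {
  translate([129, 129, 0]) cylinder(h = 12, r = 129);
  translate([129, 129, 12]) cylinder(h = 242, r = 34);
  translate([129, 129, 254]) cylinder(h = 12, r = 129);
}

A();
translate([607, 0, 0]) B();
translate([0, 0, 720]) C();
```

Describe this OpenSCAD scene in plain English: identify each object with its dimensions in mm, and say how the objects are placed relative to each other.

A is a rectangular dining table. The top is 607×845×40 mm with its upper surface at z = 720 mm. It stands on four 84×84 mm square legs, each inset 33 mm from the nearest pair of top edges, running from the floor to the underside of the top.

B is an open bookshelf. Two side panels, each 36 mm thick, 359 mm deep and 950 mm tall, stand 1135 mm apart (outside-to-outside). Between them sit 3 shelves, each 32 mm thick and 359 mm deep, spanning the full gap between the sides. The bottom shelf rests on the floor (its underside at z = 0) and the clear gap between one shelf's top and the next shelf's underside is 372 mm.

C is a spool: two coaxial disc flanges of radius 129 mm and thickness 12 mm, joined by a core cylinder of radius 34 mm and height 242 mm. The lower flange rests on z = 0 and the three cylinders share a vertical axis.

The bookshelf is against the table's +x side, with their −y faces flush. The spool is on top of the table.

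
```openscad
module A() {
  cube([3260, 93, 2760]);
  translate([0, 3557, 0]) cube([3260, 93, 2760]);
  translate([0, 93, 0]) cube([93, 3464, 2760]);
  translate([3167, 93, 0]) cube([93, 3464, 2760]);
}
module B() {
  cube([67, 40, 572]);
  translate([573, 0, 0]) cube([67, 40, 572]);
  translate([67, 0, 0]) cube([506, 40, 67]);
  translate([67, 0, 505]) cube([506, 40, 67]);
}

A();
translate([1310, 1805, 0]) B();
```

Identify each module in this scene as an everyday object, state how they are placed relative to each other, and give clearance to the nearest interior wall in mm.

A is a house frame. B is a picture frame. The picture frame sits inside the house frame, centred. The clearance to the nearest interior wall is 1217 mm.

Clearances: x = 1217, y = 1712; minimum 1217 mm.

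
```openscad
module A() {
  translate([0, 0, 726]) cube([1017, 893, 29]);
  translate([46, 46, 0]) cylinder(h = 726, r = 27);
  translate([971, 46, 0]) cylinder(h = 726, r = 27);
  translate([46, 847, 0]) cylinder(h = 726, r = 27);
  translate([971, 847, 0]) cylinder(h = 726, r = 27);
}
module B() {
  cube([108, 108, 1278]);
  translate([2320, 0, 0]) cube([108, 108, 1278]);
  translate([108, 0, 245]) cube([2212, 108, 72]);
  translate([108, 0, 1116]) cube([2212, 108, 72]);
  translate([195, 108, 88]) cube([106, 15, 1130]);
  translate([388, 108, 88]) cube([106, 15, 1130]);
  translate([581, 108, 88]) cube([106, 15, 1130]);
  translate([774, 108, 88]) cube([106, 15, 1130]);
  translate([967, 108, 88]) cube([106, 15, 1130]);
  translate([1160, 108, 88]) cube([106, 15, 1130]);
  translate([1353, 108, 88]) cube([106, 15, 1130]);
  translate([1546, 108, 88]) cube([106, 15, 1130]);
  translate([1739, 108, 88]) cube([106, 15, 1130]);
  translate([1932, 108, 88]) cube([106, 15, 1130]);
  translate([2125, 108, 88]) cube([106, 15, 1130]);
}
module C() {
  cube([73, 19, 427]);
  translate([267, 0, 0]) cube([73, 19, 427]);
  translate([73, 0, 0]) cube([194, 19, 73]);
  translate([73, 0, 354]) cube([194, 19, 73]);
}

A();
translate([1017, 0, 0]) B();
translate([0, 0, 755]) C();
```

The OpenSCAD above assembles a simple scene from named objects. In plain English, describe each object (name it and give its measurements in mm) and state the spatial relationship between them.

A is a rectangular dining table. The top is 1017×893×29 mm with its upper surface at z = 755 mm. It stands on four round legs of 54 mm diameter, each leg's bounding box inset 19 mm from the nearest pair of top edges, running from the floor to the underside of the top.

B is a fence section. Two 108×108 mm posts, 1278 mm tall, stand on the floor with a clear span of 2212 mm between their inner faces. Two horizontal rails of 108×72 mm section span the gap between the posts with their undersides at z = 245 mm and z = 1116 mm, flush with the posts' −y face. 11 pickets, each 106 mm wide, 15 mm thick and 1130 mm tall, are fixed to the +y face of the rails with their bottoms at z = 88 mm, evenly spaced across the span with equal gaps (rounded down to the nearest mm) at the −x end and between each pair — any rounding remainder accumulates at the +x end.

C is a rectangular picture frame lying in the x–z plane (depth along y). The opening is 194 mm wide (x) by 281 mm tall (z), surrounded by a border 73 mm wide on all four sides. The frame is 19 mm deep and is made of two full-height vertical stiles with two horizontal rails fitted between them.

The fence section is against the table's +x side, with their −y faces flush. The picture frame is on top of the table.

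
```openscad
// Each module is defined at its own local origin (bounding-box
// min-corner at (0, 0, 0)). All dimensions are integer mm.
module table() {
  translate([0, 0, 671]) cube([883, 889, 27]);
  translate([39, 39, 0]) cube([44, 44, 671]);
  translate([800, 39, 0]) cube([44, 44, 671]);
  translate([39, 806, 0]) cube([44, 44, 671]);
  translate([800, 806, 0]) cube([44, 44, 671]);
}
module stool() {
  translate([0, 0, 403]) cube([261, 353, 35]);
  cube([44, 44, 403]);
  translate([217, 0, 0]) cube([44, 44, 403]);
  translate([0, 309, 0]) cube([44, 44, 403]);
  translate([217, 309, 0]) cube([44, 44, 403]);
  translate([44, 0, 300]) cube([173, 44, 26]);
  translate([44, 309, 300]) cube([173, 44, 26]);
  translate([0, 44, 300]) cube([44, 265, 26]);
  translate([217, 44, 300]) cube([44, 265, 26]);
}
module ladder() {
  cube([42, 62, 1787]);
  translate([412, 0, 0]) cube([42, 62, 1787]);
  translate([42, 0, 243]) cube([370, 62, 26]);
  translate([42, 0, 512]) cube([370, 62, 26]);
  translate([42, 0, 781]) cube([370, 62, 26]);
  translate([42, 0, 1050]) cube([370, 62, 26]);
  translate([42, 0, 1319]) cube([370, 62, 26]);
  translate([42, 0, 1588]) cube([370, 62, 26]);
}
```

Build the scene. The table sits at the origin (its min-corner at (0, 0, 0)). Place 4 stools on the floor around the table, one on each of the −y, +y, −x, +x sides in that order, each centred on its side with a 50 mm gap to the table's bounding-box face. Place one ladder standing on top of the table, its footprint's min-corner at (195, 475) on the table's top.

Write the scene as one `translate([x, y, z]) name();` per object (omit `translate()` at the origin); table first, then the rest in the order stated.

table();
translate([311, -403, 0]) stool();
translate([311, 939, 0]) stool();
translate([-311, 268, 0]) stool();
translate([933, 268, 0]) stool();
translate([195, 475, 698]) ladder();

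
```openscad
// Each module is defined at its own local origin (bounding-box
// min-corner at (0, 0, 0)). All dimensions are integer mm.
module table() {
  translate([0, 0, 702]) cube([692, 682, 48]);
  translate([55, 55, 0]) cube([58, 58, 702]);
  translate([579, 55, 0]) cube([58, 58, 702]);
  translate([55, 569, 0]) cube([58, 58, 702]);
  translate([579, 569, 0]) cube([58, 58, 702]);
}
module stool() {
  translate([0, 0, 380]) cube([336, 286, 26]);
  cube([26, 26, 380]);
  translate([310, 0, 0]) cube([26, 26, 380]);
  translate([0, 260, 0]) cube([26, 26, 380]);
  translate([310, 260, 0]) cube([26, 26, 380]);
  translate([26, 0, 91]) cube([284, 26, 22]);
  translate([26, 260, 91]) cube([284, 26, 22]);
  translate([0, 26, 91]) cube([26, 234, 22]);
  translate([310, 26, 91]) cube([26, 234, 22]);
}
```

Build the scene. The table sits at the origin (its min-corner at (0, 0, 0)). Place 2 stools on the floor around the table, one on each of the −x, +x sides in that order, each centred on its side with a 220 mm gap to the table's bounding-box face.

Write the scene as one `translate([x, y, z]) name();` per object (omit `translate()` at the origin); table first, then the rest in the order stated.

table();
translate([-556, 198, 0]) stool();
translate([912, 198, 0]) stool();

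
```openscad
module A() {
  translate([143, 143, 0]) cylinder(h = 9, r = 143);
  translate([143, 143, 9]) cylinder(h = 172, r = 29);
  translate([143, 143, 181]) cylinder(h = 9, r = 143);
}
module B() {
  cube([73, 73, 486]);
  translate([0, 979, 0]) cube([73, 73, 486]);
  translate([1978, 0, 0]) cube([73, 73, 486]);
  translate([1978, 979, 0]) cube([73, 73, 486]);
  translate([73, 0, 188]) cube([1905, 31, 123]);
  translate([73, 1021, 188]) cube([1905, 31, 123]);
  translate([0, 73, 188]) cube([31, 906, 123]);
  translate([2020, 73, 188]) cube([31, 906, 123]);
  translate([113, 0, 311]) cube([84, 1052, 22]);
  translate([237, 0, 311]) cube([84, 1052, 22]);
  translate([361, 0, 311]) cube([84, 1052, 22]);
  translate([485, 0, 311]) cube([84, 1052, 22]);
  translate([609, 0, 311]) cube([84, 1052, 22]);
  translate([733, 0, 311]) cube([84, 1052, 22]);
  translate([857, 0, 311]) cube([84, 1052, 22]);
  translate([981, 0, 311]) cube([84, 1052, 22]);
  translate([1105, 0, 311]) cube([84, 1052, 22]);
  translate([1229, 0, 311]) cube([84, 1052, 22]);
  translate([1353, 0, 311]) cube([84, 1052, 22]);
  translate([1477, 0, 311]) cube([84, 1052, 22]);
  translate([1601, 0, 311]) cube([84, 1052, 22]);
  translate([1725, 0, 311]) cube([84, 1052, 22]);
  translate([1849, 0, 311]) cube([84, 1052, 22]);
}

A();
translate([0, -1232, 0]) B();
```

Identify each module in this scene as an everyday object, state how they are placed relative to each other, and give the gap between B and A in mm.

The bed frame's nearest face is 180 mm from the spool's −y face.

A is a spool. B is a bed frame. The bed frame is on the floor beside the spool on its −y side. The gap between the bed frame and the spool is 180 mm.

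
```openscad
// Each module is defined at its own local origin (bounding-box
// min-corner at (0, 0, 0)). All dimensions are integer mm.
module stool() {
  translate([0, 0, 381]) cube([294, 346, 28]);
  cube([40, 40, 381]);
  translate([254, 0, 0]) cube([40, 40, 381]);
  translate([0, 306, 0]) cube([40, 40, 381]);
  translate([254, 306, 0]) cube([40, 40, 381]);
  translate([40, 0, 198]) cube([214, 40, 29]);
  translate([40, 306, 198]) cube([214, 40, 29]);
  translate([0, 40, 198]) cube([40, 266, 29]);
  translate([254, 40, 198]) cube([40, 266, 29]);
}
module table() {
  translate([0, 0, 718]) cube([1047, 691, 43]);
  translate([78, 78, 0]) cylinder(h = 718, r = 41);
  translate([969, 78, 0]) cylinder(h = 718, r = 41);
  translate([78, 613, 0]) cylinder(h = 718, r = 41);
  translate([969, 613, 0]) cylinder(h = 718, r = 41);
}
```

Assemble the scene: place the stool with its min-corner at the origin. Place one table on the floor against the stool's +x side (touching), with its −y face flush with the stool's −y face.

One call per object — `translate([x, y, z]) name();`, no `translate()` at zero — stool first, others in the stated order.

stool();
translate([294, 0, 0]) table();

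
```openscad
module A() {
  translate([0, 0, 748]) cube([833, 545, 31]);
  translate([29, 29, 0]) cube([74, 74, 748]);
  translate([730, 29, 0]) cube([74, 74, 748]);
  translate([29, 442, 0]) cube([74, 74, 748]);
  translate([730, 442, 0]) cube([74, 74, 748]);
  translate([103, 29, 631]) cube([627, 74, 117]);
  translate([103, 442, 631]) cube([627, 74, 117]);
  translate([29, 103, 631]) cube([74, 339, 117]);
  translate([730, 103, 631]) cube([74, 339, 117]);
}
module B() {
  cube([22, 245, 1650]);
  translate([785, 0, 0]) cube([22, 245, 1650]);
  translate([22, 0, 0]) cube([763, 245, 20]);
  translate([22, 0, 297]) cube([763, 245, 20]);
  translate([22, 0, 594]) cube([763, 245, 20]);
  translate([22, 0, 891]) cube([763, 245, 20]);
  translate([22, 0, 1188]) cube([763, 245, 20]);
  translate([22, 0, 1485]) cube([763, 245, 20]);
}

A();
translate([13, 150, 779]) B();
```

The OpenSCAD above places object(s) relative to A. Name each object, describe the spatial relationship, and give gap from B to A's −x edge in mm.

The bookshelf's min-x is at 13; the table's min-x is 0; gap = 13 mm.

A is a table. B is a bookshelf. The bookshelf is on top of the table, centred. The gap from the bookshelf to the table's −x edge is 13 mm.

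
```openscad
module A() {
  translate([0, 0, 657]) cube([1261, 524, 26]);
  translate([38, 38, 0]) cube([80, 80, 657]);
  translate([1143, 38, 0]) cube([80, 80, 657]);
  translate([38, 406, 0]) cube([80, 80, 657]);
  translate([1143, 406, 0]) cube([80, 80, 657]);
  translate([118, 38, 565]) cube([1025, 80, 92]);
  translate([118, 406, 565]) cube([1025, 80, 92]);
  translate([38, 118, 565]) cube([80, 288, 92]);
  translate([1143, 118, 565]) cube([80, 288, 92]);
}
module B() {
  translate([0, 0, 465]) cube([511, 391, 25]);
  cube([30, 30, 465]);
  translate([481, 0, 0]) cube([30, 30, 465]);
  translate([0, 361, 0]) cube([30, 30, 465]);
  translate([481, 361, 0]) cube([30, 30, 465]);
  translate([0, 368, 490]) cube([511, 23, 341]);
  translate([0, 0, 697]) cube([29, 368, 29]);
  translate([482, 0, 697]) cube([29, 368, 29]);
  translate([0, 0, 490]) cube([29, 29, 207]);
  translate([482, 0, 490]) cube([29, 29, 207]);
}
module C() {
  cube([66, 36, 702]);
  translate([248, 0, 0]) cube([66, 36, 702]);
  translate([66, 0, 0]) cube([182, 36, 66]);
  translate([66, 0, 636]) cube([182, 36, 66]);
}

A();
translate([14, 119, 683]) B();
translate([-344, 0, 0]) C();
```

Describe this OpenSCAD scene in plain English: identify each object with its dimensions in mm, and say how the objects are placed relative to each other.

A is a table with a 1261×524 mm rectangular top, 26 mm thick, top surface at z = 683 mm, supported by four 80×80 mm square legs, each inset 38 mm from the nearest pair of top edges, running from the floor. Four apron rails, 80 mm thick and 92 mm tall, run between adjacent legs with their top edges flush with the underside of the top and their outer faces flush with the legs' outer faces.

B is a chair: 511×391 mm seat, 25 mm thick, top at z = 490 mm, on four 30 mm square corner legs flush with the seat edges. A 23 mm thick backrest slab spans the full seat width, extending 341 mm above the seat top, its back face flush with the seat's +y edge. Two armrests of 29×29 mm section run along each side from the seat's front edge to the front of the backrest, top faces 236 mm above the seat top and outer faces flush with the seat's x-edges; a 29×29 mm post under the front of each armrest stands on the seat at the front corner.

C is a rectangular picture frame lying in the x–z plane (depth along y). The opening is 182 mm wide (x) by 570 mm tall (z), surrounded by a border 66 mm wide on all four sides. The frame is 36 mm deep and is made of two full-height vertical stiles with two horizontal rails fitted between them.

The chair is on top of the table. The picture frame is on the floor beside the table on its −x side.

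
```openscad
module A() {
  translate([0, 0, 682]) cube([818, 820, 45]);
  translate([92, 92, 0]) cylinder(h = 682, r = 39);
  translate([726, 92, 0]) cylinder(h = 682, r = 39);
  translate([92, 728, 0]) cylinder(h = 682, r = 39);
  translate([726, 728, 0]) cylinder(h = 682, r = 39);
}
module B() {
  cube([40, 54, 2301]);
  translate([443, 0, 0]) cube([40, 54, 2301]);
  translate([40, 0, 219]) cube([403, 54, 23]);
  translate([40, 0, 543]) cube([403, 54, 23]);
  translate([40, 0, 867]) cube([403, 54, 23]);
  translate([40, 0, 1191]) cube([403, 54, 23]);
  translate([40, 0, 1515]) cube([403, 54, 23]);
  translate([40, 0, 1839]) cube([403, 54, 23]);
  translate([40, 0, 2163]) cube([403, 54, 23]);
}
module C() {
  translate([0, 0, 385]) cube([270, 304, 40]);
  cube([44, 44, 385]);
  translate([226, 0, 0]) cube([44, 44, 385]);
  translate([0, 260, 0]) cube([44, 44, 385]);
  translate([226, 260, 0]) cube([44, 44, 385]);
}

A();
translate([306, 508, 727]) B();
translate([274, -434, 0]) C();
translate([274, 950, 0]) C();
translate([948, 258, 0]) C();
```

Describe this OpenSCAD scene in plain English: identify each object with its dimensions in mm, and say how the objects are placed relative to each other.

A is a rectangular dining table. The top is 818×820×45 mm with its upper surface at z = 727 mm. It stands on four round legs of 78 mm diameter, each leg's bounding box inset 53 mm from the nearest pair of top edges, running from the floor to the underside of the top.

B is a wooden ladder with two side rails of 40×54 mm section and 2301 mm height, set 483 mm apart overall. Between them run 7 rectangular rungs (54 mm deep, 23 mm thick), front faces flush with the rails' −y face. The bottom of the first rung is 219 mm above the floor and each subsequent rung is 324 mm higher than the one below.

C is a simple wooden stool: a rectangular seat 270 mm (x) by 304 mm (y), 40 mm thick, top face at z = 425 mm, on four square legs, each 44×44 mm in cross-section. The legs rest on z = 0, each flush with a corner of the seat.

The ladder is on top of the table. Three stools sit around the table at the −y, +y, +x sides.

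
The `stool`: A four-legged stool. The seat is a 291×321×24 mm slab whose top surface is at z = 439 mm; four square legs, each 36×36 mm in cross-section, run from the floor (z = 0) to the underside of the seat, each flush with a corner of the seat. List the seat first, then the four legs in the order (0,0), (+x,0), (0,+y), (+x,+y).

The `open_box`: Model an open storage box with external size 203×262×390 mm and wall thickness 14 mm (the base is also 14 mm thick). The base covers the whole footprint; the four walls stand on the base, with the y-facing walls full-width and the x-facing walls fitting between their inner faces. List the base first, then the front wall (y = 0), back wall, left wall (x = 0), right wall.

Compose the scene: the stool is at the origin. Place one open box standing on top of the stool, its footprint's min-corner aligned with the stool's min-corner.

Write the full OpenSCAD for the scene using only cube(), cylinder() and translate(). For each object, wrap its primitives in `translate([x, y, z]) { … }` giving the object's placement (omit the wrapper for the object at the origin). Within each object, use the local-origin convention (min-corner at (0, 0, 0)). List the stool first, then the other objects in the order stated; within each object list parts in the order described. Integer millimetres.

translate([0, 0, 415]) cube([291, 321, 24]);
cube([36, 36, 415]);
translate([255, 0, 0]) cube([36, 36, 415]);
translate([0, 285, 0]) cube([36, 36, 415]);
translate([255, 285, 0]) cube([36, 36, 415]);
translate([0, 0, 439]) {
  cube([203, 262, 14]);
  translate([0, 0, 14]) cube([203, 14, 376]);
  translate([0, 248, 14]) cube([203, 14, 376]);
  translate([0, 14, 14]) cube([14, 234, 376]);
  translate([189, 14, 14]) cube([14, 234, 376]);
}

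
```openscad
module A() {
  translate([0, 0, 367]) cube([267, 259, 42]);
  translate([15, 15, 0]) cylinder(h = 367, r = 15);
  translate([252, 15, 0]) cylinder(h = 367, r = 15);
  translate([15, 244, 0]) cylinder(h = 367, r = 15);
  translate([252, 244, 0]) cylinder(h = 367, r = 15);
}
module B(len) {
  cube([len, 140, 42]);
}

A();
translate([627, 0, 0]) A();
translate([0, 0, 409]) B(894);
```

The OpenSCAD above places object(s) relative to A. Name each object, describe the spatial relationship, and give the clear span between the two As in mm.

A is a stool. B is a beam. A beam spans the tops of two stools. The clear span between the two stools is 360 mm.

Second stool starts at x = 627; first ends at x = 267; clear span = 627 − 267 = 360 mm.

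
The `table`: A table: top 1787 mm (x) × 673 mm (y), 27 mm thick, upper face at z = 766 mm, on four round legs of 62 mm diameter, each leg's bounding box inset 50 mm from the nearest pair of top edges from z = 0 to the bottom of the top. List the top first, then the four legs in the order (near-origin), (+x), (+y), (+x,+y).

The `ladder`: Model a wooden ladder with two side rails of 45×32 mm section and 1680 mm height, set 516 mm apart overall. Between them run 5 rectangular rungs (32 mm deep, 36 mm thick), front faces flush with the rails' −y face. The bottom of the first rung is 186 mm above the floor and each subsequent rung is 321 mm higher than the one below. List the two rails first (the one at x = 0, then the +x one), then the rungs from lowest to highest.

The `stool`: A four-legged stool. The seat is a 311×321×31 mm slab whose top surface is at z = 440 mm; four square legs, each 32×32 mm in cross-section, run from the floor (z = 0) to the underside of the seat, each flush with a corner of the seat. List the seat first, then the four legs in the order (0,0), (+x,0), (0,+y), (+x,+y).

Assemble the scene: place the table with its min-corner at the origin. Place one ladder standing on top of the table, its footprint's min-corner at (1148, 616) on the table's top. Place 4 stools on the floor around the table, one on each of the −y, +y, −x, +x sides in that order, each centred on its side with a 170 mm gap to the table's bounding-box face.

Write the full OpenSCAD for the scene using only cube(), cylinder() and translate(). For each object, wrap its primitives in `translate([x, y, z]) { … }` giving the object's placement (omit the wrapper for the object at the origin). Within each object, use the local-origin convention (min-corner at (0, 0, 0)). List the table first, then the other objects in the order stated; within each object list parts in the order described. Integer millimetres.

translate([0, 0, 739]) cube([1787, 673, 27]);
translate([81, 81, 0]) cylinder(h = 739, r = 31);
translate([1706, 81, 0]) cylinder(h = 739, r = 31);
translate([81, 592, 0]) cylinder(h = 739, r = 31);
translate([1706, 592, 0]) cylinder(h = 739, r = 31);
translate([1148, 616, 766]) {
  cube([45, 32, 1680]);
  translate([471, 0, 0]) cube([45, 32, 1680]);
  translate([45, 0, 186]) cube([426, 32, 36]);
  translate([45, 0, 507]) cube([426, 32, 36]);
  translate([45, 0, 828]) cube([426, 32, 36]);
  translate([45, 0, 1149]) cube([426, 32, 36]);
  translate([45, 0, 1470]) cube([426, 32, 36]);
}
translate([738, -491, 0]) {
  translate([0, 0, 409]) cube([311, 321, 31]);
  cube([32, 32, 409]);
  translate([279, 0, 0]) cube([32, 32, 409]);
  translate([0, 289, 0]) cube([32, 32, 409]);
  translate([279, 289, 0]) cube([32, 32, 409]);
}
translate([738, 843, 0]) {
  translate([0, 0, 409]) cube([311, 321, 31]);
  cube([32, 32, 409]);
  translate([279, 0, 0]) cube([32, 32, 409]);
  translate([0, 289, 0]) cube([32, 32, 409]);
  translate([279, 289, 0]) cube([32, 32, 409]);
}
translate([-481, 176, 0]) {
  translate([0, 0, 409]) cube([311, 321, 31]);
  cube([32, 32, 409]);
  translate([279, 0, 0]) cube([32, 32, 409]);
  translate([0, 289, 0]) cube([32, 32, 409]);
  translate([279, 289, 0]) cube([32, 32, 409]);
}
translate([1957, 176, 0]) {
  translate([0, 0, 409]) cube([311, 321, 31]);
  cube([32, 32, 409]);
  translate([279, 0, 0]) cube([32, 32, 409]);
  translate([0, 289, 0]) cube([32, 32, 409]);
  translate([279, 289, 0]) cube([32, 32, 409]);
}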